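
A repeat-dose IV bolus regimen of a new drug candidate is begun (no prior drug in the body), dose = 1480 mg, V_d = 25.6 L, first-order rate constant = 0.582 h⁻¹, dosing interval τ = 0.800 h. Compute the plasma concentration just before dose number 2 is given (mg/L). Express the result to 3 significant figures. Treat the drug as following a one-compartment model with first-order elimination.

36.3 mg/L

C₀ per dose = Dose / Vd = 1480 / 25.6 = 57.81 mg/L
Fraction remaining after one interval: r = e^(−kτ) = e^(−0.5820 × 0.800) = 0.6278
Before dose 2, 1 dose has been given (aged 1τ).
C_trough = C₀ × r = 57.81 × 0.6278 = 36.29 mg/L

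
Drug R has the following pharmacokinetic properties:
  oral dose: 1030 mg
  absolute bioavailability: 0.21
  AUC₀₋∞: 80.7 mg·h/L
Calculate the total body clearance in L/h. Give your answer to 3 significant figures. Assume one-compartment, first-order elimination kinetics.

CL = F·Dose / AUC = 0.21 × 1030 / 80.7 = 2.680 L/h

2.68 L/h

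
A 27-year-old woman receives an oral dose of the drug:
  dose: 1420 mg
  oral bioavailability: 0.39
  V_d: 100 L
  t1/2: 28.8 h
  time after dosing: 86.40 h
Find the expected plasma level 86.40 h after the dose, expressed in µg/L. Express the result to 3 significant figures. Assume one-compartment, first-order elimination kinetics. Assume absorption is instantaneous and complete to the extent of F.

Amount reaching circulation = F × Dose = 0.39 × 1420 = 553.8 mg
C₀ = F·Dose / Vd = 553.8 / 100 = 5.538 mg/L
k = ln2 / t½ = 0.693147 / 28.8 = 0.02407 h⁻¹
t / t½ = 86.40 / 28.8 = 3 half-lives
C = C₀ × (1/2)^3 = 5.538 × 0.1250 = 0.6923 mg/L
Convert: 0.6923 mg/L × 1000 = 692.3 µg/L

692 µg/L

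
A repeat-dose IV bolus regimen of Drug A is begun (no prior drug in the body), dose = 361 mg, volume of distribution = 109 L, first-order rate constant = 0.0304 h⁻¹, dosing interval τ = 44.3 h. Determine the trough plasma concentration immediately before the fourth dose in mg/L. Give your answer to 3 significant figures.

C₀ per dose = Dose / Vd = 361 / 109 = 3.312 mg/L
Fraction remaining after one interval: r = e^(−kτ) = e^(−0.03040 × 44.3) = 0.2601
Before dose 4, 3 doses have been given (aged 1τ, 2τ, 3τ).
C_trough = C₀ × (r + r² + … + r^3) = C₀ × r(1−r^3)/(1−r)
        = 3.312 × 0.2601 × (1 − 0.01760) / (1 − 0.2601) = 1.144 mg/L

1.14 mg/L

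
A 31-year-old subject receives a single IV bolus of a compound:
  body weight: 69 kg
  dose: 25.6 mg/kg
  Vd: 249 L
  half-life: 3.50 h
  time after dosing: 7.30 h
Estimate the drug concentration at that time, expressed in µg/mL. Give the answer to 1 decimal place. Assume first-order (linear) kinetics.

1.7 µg/mL

Total dose = 25.6 × 69 = 1766 mg
C₀ = Dose / Vd = 1766 / 249 = 7.092 mg/L
k = ln2 / t½ = 0.693147 / 3.50 = 0.1980 h⁻¹
C = C₀ · e^(−k·t) = 7.092 × e^(−0.1980 × 7.30)
  = 7.092 × 0.2357 = 1.672 mg/L
(1.672 mg/L = 1.672 µg/mL)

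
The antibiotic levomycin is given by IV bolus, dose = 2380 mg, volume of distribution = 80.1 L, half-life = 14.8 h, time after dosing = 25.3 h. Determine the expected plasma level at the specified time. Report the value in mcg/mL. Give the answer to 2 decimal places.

9.09 mcg/mL

C₀ = Dose / Vd = 2380 / 80.1 = 29.71 mg/L
k = ln2 / t½ = 0.693147 / 14.8 = 0.04683 h⁻¹
C = C₀ · e^(−k·t) = 29.71 × e^(−0.04683 × 25.3)
  = 29.71 × 0.3058 = 9.085 mg/L
(9.085 mg/L = 9.085 mcg/mL)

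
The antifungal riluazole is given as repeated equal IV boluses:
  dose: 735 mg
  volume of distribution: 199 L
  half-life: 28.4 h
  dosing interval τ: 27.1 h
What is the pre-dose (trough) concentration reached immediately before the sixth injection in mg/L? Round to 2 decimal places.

3.80 mg/L

C₀ per dose = Dose / Vd = 735 / 199 = 3.693 mg/L
k = ln2 / t½ = 0.693147 / 28.4 = 0.02441 h⁻¹
Fraction remaining after one interval: r = e^(−kτ) = e^(−0.02441 × 27.1) = 0.5161
Before dose 6, 5 doses have been given (aged 1τ, 2τ, 3τ, 4τ, 5τ).
C_trough = C₀ × (r + r² + … + r^5) = C₀ × r(1−r^5)/(1−r)
        = 3.693 × 0.5161 × (1 − 0.03662) / (1 − 0.5161) = 3.795 mg/L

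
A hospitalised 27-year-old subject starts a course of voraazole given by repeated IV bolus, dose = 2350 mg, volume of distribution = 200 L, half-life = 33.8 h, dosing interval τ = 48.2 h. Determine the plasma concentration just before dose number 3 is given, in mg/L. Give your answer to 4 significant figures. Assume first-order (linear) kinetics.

C₀ per dose = Dose / Vd = 2350 / 200 = 11.75 mg/L
k = ln2 / t½ = 0.693147 / 33.8 = 0.02051 h⁻¹
Fraction remaining after one interval: r = e^(−kτ) = e^(−0.02051 × 48.2) = 0.3721
Before dose 3, 2 doses have been given (aged 1τ, 2τ).
C_trough = C₀ × (r + r²) = 11.75 × (0.3721 + 0.1385) = 6.000 mg/L

6.000 mg/L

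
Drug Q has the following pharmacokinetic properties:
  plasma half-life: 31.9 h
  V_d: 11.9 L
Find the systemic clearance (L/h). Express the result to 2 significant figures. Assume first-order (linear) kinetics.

0.26 L/h

k = ln2 / t½ = 0.693147 / 31.9 = 0.02173 h⁻¹
CL = k × Vd = 0.02173 × 11.9 = 0.2586 L/h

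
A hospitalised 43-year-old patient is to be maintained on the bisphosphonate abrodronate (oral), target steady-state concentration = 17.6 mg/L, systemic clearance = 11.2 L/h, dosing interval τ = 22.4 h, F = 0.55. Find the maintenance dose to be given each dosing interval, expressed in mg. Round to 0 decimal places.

8028 mg

At steady state, F × (Dose/τ) = Css × CL.
Dose = Css × CL × τ / F = 17.6 × 11.20 × 22.4 / 0.55 = 8028 mg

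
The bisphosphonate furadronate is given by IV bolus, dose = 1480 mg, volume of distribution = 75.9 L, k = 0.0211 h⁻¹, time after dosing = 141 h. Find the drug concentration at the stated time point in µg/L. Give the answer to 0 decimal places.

C₀ = Dose / Vd = 1480 / 75.9 = 19.50 mg/L
C = C₀ · e^(−k·t) = 19.50 × e^(−0.02110 × 141)
  = 19.50 × 0.05104 = 0.9953 mg/L
Convert: 0.9953 mg/L × 1000 = 995.3 µg/L

995 µg/L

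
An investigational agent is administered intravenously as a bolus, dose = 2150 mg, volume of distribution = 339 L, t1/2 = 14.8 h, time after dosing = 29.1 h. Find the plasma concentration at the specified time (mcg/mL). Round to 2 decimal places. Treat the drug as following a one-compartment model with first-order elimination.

1.62 mcg/mL

C₀ = Dose / Vd = 2150 / 339 = 6.342 mg/L
k = ln2 / t½ = 0.693147 / 14.8 = 0.04683 h⁻¹
C = C₀ · e^(−k·t) = 6.342 × e^(−0.04683 × 29.1)
  = 6.342 × 0.2560 = 1.624 mg/L
(1.624 mg/L = 1.624 mcg/mL)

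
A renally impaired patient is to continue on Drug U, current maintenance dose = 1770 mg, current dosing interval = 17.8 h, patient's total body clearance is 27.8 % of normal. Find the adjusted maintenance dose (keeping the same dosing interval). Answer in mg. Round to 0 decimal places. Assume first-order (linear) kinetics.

To keep the same average steady-state level, dosing rate must scale with clearance.
CL ratio = 27.8 / 100 = 0.2780
New dose (same interval) = 1770 × 0.2780 = 492.1 mg

492 mg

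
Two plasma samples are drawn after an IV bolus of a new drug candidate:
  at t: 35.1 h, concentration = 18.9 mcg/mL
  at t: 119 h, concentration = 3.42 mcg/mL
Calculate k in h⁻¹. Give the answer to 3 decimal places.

0.020 h⁻¹

k = ln(C₁/C₂) / (t₂ − t₁) = ln(18.9/3.42) / (119 − 35.1)
  = 1.710 / 83.90 = 0.02038 h⁻¹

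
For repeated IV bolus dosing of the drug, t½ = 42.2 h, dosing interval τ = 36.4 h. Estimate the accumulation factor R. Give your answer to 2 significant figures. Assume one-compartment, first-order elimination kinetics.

k = ln2 / t½ = 0.693147 / 42.2 = 0.01643 h⁻¹
e^(−kτ) = e^(−0.01643 × 36.4) = 0.5499
Accumulation ratio R = 1 / (1 − e^(−kτ)) = 1 / (1 − 0.5499) = 2.222

2.2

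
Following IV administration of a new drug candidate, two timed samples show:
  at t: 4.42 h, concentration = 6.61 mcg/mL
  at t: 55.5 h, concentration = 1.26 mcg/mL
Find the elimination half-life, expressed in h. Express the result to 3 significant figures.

21.4 h

k = ln(C₁/C₂) / (t₂ − t₁) = ln(6.61/1.26) / (55.5 − 4.42)
  = 1.657 / 51.08 = 0.03244 h⁻¹
t½ = ln2 / k = 0.693147 / 0.03244 = 21.37 h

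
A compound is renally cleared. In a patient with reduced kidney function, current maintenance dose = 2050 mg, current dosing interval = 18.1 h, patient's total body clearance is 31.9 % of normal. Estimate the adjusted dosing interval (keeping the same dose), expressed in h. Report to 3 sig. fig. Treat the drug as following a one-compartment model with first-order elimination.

To keep the same average steady-state level, dosing rate must scale with clearance.
CL ratio = 31.9 / 100 = 0.3190
New interval (same dose) = 18.1 / 0.3190 = 56.74 h

56.7 h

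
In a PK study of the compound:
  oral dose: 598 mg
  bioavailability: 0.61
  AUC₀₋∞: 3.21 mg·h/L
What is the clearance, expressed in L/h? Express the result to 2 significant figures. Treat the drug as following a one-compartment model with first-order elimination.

CL = F·Dose / AUC = 0.61 × 598 / 3.21 = 113.6 L/h

110 L/h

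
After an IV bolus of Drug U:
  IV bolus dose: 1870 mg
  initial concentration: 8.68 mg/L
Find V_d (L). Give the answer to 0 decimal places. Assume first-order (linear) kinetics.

215 L

Vd = Dose / C₀ = 1870 / 8.68 = 215.4 L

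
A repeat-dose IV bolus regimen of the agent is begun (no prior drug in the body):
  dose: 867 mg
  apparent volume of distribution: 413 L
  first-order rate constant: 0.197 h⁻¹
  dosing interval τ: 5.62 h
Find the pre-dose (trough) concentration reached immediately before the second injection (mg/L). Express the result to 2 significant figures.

C₀ per dose = Dose / Vd = 867 / 413 = 2.099 mg/L
Fraction remaining after one interval: r = e^(−kτ) = e^(−0.1970 × 5.62) = 0.3305
Before dose 2, 1 dose has been given (aged 1τ).
C_trough = C₀ × r = 2.099 × 0.3305 = 0.6937 mg/L

0.69 mg/L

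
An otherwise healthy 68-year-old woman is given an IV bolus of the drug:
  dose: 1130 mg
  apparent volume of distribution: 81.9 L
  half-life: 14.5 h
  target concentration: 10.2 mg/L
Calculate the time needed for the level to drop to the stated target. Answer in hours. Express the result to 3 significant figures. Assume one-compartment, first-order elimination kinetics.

6.32 h

C₀ = Dose / Vd = 1130 / 81.9 = 13.80 mg/L
k = ln2 / t½ = 0.693147 / 14.5 = 0.04780 h⁻¹
t = ln(C₀ / C) / k = ln(13.80 / 10.2) / 0.04780
  = ln(1.353) / 0.04780 = 0.3023 / 0.04780 = 6.324 h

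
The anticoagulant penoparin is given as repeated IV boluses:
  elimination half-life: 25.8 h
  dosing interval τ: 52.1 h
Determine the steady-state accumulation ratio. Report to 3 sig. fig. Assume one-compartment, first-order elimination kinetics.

k = ln2 / t½ = 0.693147 / 25.8 = 0.02687 h⁻¹
e^(−kτ) = e^(−0.02687 × 52.1) = 0.2466
Accumulation ratio R = 1 / (1 − e^(−kτ)) = 1 / (1 − 0.2466) = 1.327

1.33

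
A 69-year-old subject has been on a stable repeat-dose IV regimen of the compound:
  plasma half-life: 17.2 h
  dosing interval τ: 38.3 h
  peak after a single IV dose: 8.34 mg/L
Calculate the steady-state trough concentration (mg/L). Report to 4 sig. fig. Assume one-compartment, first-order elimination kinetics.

k = ln2 / t½ = 0.693147 / 17.2 = 0.04030 h⁻¹
e^(−kτ) = e^(−0.04030 × 38.3) = 0.2136
Accumulation ratio R = 1 / (1 − e^(−kτ)) = 1 / (1 − 0.2136) = 1.272
Steady-state trough = C₀ × R × e^(−kτ) = 8.34 × 1.272 × 0.2136 = 2.266 mg/L

2.266 mg/L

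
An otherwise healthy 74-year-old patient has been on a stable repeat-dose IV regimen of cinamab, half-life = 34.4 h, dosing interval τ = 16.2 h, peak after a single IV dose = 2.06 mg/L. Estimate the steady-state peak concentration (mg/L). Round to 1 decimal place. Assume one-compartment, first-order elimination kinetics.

7.4 mg/L

k = ln2 / t½ = 0.693147 / 34.4 = 0.02015 h⁻¹
e^(−kτ) = e^(−0.02015 × 16.2) = 0.7215
Accumulation ratio R = 1 / (1 − e^(−kτ)) = 1 / (1 − 0.7215) = 3.591
Steady-state peak = C₀ × R = 2.06 × 3.591 = 7.397 mg/L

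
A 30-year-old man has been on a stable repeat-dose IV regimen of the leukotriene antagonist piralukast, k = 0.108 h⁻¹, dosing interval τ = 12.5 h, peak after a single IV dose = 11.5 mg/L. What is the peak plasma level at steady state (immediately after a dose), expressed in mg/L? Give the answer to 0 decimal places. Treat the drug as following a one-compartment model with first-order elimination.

16 mg/L

e^(−kτ) = e^(−0.1080 × 12.5) = 0.2592
Accumulation ratio R = 1 / (1 − e^(−kτ)) = 1 / (1 − 0.2592) = 1.350
Steady-state peak = C₀ × R = 11.5 × 1.350 = 15.53 mg/L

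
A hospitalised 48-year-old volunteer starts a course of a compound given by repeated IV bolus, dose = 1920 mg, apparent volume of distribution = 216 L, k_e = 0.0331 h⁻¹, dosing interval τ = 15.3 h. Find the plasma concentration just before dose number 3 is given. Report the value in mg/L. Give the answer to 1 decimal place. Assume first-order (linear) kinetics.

8.6 mg/L

C₀ per dose = Dose / Vd = 1920 / 216 = 8.889 mg/L
Fraction remaining after one interval: r = e^(−kτ) = e^(−0.03310 × 15.3) = 0.6026
Before dose 3, 2 doses have been given (aged 1τ, 2τ).
C_trough = C₀ × (r + r²) = 8.889 × (0.6026 + 0.3631) = 8.584 mg/L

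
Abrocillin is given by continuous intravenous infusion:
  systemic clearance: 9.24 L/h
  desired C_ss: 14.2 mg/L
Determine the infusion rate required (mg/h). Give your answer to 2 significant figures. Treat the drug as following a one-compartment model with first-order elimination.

130 mg/h

At steady state, infusion rate R₀ = Css × CL = 14.2 × 9.240 = 131.2 mg/h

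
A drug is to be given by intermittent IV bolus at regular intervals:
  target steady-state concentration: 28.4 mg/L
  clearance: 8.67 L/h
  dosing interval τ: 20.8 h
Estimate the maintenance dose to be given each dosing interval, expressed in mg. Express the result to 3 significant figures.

At steady state, Dose/τ = Css × CL.
Dose = Css × CL × τ = 28.4 × 8.670 × 20.8 = 5122 mg

5120 mg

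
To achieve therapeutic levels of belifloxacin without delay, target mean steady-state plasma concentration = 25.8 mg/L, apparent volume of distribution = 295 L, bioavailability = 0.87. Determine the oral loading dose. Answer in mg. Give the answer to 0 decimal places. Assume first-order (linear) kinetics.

8748 mg

LD = Css × Vd / F = 25.8 × 295 / 0.87 = 8748 mg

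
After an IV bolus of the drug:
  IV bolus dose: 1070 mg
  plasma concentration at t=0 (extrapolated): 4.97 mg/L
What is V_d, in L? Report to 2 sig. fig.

220 L

Vd = Dose / C₀ = 1070 / 4.97 = 215.3 L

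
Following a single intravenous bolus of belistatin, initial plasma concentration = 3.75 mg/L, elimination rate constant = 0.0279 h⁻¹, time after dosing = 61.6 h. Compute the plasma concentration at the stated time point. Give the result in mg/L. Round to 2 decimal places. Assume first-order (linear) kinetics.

C = C₀ · e^(−k·t) = 3.750 × e^(−0.02790 × 61.6)
  = 3.750 × 0.1793 = 0.6724 mg/L

0.67 mg/L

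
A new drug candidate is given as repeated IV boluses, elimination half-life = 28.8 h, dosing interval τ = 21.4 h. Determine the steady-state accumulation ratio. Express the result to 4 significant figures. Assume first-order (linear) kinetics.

k = ln2 / t½ = 0.693147 / 28.8 = 0.02407 h⁻¹
e^(−kτ) = e^(−0.02407 × 21.4) = 0.5974
Accumulation ratio R = 1 / (1 − e^(−kτ)) = 1 / (1 − 0.5974) = 2.484

2.484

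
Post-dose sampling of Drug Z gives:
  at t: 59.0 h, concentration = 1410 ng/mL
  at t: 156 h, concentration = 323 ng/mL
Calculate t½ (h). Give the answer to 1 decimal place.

k = ln(C₁/C₂) / (t₂ − t₁) = ln(1410/323) / (156 − 59.0)
  = 1.474 / 97.00 = 0.01520 h⁻¹
t½ = ln2 / k = 0.693147 / 0.01520 = 45.60 h

45.6 h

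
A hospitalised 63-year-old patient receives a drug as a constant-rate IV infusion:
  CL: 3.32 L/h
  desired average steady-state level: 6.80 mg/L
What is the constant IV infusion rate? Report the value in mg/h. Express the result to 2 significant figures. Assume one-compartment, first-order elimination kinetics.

At steady state, infusion rate R₀ = Css × CL = 6.80 × 3.320 = 22.58 mg/h

23 mg/h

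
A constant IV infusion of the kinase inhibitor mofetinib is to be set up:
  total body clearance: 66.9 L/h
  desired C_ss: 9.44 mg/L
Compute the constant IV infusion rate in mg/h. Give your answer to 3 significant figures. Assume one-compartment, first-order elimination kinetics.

At steady state, infusion rate R₀ = Css × CL = 9.44 × 66.90 = 631.5 mg/h

632 mg/h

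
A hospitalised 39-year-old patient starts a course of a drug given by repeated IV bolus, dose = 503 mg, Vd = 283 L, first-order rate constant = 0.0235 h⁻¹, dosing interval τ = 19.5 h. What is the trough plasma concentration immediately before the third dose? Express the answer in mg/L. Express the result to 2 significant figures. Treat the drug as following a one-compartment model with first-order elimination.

1.8 mg/L

C₀ per dose = Dose / Vd = 503 / 283 = 1.777 mg/L
Fraction remaining after one interval: r = e^(−kτ) = e^(−0.02350 × 19.5) = 0.6324
Before dose 3, 2 doses have been given (aged 1τ, 2τ).
C_trough = C₀ × (r + r²) = 1.777 × (0.6324 + 0.3999) = 1.834 mg/L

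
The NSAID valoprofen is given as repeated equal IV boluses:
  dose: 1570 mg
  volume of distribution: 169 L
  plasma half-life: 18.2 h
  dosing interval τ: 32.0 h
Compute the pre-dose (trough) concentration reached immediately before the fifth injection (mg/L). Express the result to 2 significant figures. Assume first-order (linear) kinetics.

3.9 mg/L

C₀ per dose = Dose / Vd = 1570 / 169 = 9.290 mg/L
k = ln2 / t½ = 0.693147 / 18.2 = 0.03809 h⁻¹
Fraction remaining after one interval: r = e^(−kτ) = e^(−0.03809 × 32.0) = 0.2956
Before dose 5, 4 doses have been given (aged 1τ, 2τ, 3τ, 4τ).
C_trough = C₀ × (r + r² + … + r^4) = C₀ × r(1−r^4)/(1−r)
        = 9.290 × 0.2956 × (1 − 0.007635) / (1 − 0.2956) = 3.869 mg/L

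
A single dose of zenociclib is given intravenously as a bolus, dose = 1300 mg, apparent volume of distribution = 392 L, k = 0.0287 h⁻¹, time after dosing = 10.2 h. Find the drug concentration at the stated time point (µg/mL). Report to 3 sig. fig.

C₀ = Dose / Vd = 1300 / 392 = 3.316 mg/L
C = C₀ · e^(−k·t) = 3.316 × e^(−0.02870 × 10.2)
  = 3.316 × 0.7462 = 2.474 mg/L
(2.474 mg/L = 2.474 µg/mL)

2.47 µg/mL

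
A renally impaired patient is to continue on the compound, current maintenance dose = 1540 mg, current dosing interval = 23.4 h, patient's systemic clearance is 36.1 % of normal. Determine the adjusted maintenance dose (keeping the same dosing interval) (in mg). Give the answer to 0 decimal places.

556 mg

To keep the same average steady-state level, dosing rate must scale with clearance.
CL ratio = 36.1 / 100 = 0.3610
New dose (same interval) = 1540 × 0.3610 = 555.9 mg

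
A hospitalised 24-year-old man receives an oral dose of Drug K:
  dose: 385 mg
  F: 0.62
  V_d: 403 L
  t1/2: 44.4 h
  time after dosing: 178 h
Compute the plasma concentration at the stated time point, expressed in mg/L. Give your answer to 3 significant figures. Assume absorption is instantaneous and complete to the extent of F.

Amount reaching circulation = F × Dose = 0.62 × 385.0 = 238.7 mg
C₀ = F·Dose / Vd = 238.7 / 403 = 0.5923 mg/L
k = ln2 / t½ = 0.693147 / 44.4 = 0.01561 h⁻¹
C = C₀ · e^(−k·t) = 0.5923 × e^(−0.01561 × 178)
  = 0.5923 × 0.06213 = 0.03680 mg/L

0.0368 mg/L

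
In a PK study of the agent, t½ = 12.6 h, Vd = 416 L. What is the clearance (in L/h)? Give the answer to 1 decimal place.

22.9 L/h

k = ln2 / t½ = 0.693147 / 12.6 = 0.05501 h⁻¹
CL = k × Vd = 0.05501 × 416 = 22.88 L/h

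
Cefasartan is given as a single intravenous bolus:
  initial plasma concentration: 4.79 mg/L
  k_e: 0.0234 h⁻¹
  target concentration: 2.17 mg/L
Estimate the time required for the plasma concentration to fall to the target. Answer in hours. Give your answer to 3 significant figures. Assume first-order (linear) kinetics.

t = ln(C₀ / C) / k = ln(4.790 / 2.17) / 0.02340
  = ln(2.207) / 0.02340 = 0.7916 / 0.02340 = 33.83 h

33.8 h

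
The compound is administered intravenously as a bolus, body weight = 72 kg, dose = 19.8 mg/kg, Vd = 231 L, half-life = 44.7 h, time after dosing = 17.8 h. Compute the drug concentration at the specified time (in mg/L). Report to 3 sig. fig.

Total dose = 19.8 × 72 = 1426 mg
C₀ = Dose / Vd = 1426 / 231 = 6.173 mg/L
k = ln2 / t½ = 0.693147 / 44.7 = 0.01551 h⁻¹
C = C₀ · e^(−k·t) = 6.173 × e^(−0.01551 × 17.8)
  = 6.173 × 0.7588 = 4.684 mg/L

4.68 mg/L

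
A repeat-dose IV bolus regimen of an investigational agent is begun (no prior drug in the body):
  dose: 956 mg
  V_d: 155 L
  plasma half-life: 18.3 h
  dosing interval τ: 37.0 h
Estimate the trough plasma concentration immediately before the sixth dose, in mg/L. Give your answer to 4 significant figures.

C₀ per dose = Dose / Vd = 956 / 155 = 6.168 mg/L
k = ln2 / t½ = 0.693147 / 18.3 = 0.03788 h⁻¹
Fraction remaining after one interval: r = e^(−kτ) = e^(−0.03788 × 37.0) = 0.2462
Before dose 6, 5 doses have been given (aged 1τ, 2τ, 3τ, 4τ, 5τ).
C_trough = C₀ × (r + r² + … + r^5) = C₀ × r(1−r^5)/(1−r)
        = 6.168 × 0.2462 × (1 − 0.0009046) / (1 − 0.2462) = 2.013 mg/L

2.013 mg/L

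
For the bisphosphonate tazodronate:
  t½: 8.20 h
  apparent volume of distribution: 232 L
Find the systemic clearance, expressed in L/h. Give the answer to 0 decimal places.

20 L/h

k = ln2 / t½ = 0.693147 / 8.20 = 0.08453 h⁻¹
CL = k × Vd = 0.08453 × 232 = 19.61 L/h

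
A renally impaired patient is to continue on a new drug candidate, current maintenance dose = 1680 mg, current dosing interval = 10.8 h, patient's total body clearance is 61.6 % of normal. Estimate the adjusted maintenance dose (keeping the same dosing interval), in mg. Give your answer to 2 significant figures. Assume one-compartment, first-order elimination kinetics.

1000 mg

To keep the same average steady-state level, dosing rate must scale with clearance.
CL ratio = 61.6 / 100 = 0.6160
New dose (same interval) = 1680 × 0.6160 = 1035 mg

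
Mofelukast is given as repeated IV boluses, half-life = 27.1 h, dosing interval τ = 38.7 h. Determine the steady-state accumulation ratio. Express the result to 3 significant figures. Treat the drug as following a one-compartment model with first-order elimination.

1.59

k = ln2 / t½ = 0.693147 / 27.1 = 0.02558 h⁻¹
e^(−kτ) = e^(−0.02558 × 38.7) = 0.3716
Accumulation ratio R = 1 / (1 − e^(−kτ)) = 1 / (1 − 0.3716) = 1.591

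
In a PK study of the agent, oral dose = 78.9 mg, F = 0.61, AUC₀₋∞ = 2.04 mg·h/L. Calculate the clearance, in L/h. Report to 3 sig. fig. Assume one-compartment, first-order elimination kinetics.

CL = F·Dose / AUC = 0.61 × 78.9 / 2.04 = 23.59 L/h

23.6 L/h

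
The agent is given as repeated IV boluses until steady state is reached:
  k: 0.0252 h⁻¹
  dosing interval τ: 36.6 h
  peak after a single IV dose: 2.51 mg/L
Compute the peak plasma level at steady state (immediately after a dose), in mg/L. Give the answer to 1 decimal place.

4.2 mg/L

e^(−kτ) = e^(−0.02520 × 36.6) = 0.3976
Accumulation ratio R = 1 / (1 − e^(−kτ)) = 1 / (1 − 0.3976) = 1.660
Steady-state peak = C₀ × R = 2.51 × 1.660 = 4.167 mg/L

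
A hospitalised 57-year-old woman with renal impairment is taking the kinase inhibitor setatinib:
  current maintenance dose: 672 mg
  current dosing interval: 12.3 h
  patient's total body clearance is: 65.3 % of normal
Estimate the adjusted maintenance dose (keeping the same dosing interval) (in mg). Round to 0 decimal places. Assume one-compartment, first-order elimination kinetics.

439 mg

To keep the same average steady-state level, dosing rate must scale with clearance.
CL ratio = 65.3 / 100 = 0.6530
New dose (same interval) = 672 × 0.6530 = 438.8 mg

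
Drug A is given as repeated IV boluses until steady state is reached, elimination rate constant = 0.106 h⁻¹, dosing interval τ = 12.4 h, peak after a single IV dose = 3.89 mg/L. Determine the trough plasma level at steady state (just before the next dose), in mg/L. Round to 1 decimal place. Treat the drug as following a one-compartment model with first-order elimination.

e^(−kτ) = e^(−0.1060 × 12.4) = 0.2686
Accumulation ratio R = 1 / (1 − e^(−kτ)) = 1 / (1 − 0.2686) = 1.367
Steady-state trough = C₀ × R × e^(−kτ) = 3.89 × 1.367 × 0.2686 = 1.428 mg/L

1.4 mg/L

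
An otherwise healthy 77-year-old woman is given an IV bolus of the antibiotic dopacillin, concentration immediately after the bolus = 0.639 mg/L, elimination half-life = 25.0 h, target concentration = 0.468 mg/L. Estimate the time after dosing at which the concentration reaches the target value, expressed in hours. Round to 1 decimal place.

11.2 h

k = ln2 / t½ = 0.693147 / 25.0 = 0.02773 h⁻¹
t = ln(C₀ / C) / k = ln(0.6390 / 0.468) / 0.02773
  = ln(1.365) / 0.02773 = 0.3112 / 0.02773 = 11.22 h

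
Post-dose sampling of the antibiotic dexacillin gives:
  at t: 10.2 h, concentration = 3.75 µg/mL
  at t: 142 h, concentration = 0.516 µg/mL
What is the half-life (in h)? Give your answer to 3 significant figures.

46.1 h

k = ln(C₁/C₂) / (t₂ − t₁) = ln(3.75/0.516) / (142 − 10.2)
  = 1.983 / 131.8 = 0.01505 h⁻¹
t½ = ln2 / k = 0.693147 / 0.01505 = 46.06 h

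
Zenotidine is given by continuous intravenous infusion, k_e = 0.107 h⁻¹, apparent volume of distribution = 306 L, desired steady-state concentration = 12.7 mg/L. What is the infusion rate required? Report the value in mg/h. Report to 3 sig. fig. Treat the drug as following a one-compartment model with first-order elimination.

CL = k × Vd = 0.1070 × 306 = 32.74 L/h
At steady state, infusion rate R₀ = Css × CL = 12.7 × 32.74 = 415.8 mg/h

416 mg/h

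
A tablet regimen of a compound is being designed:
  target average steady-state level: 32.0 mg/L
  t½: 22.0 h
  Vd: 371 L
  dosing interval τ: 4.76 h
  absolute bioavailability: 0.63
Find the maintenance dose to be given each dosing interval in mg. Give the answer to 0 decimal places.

k = ln2 / t½ = 0.693147 / 22.0 = 0.03151 h⁻¹
CL = k × Vd = 0.03151 × 371 = 11.69 L/h
At steady state, F × (Dose/τ) = Css × CL.
Dose = Css × CL × τ / F = 32.0 × 11.69 × 4.76 / 0.63 = 2826 mg

2826 mg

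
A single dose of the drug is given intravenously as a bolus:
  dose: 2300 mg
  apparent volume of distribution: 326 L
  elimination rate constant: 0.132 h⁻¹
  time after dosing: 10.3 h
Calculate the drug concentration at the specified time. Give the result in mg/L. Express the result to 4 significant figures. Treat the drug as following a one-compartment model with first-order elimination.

C₀ = Dose / Vd = 2300 / 326 = 7.055 mg/L
C = C₀ · e^(−k·t) = 7.055 × e^(−0.1320 × 10.3)
  = 7.055 × 0.2568 = 1.812 mg/L

1.812 mg/L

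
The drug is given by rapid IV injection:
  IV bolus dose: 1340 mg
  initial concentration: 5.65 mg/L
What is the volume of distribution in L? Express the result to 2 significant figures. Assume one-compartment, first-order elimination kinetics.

240 L

Vd = Dose / C₀ = 1340 / 5.65 = 237.2 L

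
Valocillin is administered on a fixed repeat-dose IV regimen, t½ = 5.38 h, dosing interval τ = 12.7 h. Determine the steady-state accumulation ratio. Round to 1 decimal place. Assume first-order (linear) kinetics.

k = ln2 / t½ = 0.693147 / 5.38 = 0.1288 h⁻¹
e^(−kτ) = e^(−0.1288 × 12.7) = 0.1948
Accumulation ratio R = 1 / (1 − e^(−kτ)) = 1 / (1 − 0.1948) = 1.242

1.2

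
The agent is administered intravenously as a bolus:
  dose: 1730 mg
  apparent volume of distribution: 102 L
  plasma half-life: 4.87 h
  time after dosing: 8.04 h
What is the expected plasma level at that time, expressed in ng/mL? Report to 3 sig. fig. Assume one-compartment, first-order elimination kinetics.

5400 ng/mL

C₀ = Dose / Vd = 1730 / 102 = 16.96 mg/L
k = ln2 / t½ = 0.693147 / 4.87 = 0.1423 h⁻¹
C = C₀ · e^(−k·t) = 16.96 × e^(−0.1423 × 8.04)
  = 16.96 × 0.3185 = 5.402 mg/L
Convert: 5.402 mg/L × 1000 = 5402 ng/mL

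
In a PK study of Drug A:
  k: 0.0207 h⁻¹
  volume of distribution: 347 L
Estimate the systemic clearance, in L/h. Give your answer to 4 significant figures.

7.183 L/h

CL = k × Vd = 0.0207 × 347 = 7.183 L/h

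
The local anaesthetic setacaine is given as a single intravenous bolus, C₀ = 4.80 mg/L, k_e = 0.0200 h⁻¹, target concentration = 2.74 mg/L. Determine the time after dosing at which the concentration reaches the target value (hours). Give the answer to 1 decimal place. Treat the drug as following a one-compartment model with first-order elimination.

28.0 h

t = ln(C₀ / C) / k = ln(4.800 / 2.74) / 0.02000
  = ln(1.752) / 0.02000 = 0.5608 / 0.02000 = 28.04 h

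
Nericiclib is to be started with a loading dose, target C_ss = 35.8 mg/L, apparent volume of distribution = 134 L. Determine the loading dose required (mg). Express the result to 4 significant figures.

LD = Css × Vd = 35.8 × 134 = 4797 mg

4797 mg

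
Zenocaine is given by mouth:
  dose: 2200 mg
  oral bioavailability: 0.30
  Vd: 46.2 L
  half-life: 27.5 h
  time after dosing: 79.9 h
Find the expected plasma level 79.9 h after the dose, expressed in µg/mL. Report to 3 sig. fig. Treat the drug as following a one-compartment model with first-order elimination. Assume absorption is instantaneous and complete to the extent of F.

Amount reaching circulation = F × Dose = 0.30 × 2200 = 660.0 mg
C₀ = F·Dose / Vd = 660.0 / 46.2 = 14.29 mg/L
k = ln2 / t½ = 0.693147 / 27.5 = 0.02521 h⁻¹
C = C₀ · e^(−k·t) = 14.29 × e^(−0.02521 × 79.9)
  = 14.29 × 0.1334 = 1.906 mg/L
(1.906 mg/L = 1.906 µg/mL)

1.91 µg/mL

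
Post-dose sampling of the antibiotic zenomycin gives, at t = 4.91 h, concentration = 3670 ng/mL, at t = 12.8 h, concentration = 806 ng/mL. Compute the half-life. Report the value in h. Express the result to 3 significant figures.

3.61 h

k = ln(C₁/C₂) / (t₂ − t₁) = ln(3670/806) / (12.8 − 4.91)
  = 1.516 / 7.890 = 0.1921 h⁻¹
t½ = ln2 / k = 0.693147 / 0.1921 = 3.608 h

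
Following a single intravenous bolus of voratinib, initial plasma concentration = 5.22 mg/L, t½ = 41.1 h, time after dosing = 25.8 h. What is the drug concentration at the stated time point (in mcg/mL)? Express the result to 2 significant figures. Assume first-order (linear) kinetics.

k = ln2 / t½ = 0.693147 / 41.1 = 0.01686 h⁻¹
C = C₀ · e^(−k·t) = 5.220 × e^(−0.01686 × 25.8)
  = 5.220 × 0.6473 = 3.379 mg/L
(3.379 mg/L = 3.379 mcg/mL)

3.4 mcg/mL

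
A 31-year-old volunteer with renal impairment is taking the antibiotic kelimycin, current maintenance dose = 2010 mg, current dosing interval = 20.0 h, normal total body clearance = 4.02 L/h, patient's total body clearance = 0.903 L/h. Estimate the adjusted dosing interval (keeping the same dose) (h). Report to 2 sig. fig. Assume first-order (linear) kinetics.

To keep the same average steady-state level, dosing rate must scale with clearance.
CL ratio = 0.903 / 4.02 = 0.2246
New interval (same dose) = 20.0 / 0.2246 = 89.05 h

89 h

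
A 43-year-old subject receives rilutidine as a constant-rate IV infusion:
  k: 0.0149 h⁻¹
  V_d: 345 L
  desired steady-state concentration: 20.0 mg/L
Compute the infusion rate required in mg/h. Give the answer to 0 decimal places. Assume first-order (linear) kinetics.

103 mg/h

CL = k × Vd = 0.01490 × 345 = 5.141 L/h
At steady state, infusion rate R₀ = Css × CL = 20.0 × 5.141 = 102.8 mg/h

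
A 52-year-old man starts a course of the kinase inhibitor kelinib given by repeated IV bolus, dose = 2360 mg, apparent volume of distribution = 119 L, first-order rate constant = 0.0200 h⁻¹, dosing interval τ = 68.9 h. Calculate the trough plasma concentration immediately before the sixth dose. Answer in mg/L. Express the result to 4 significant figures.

C₀ per dose = Dose / Vd = 2360 / 119 = 19.83 mg/L
Fraction remaining after one interval: r = e^(−kτ) = e^(−0.02000 × 68.9) = 0.2521
Before dose 6, 5 doses have been given (aged 1τ, 2τ, 3τ, 4τ, 5τ).
C_trough = C₀ × (r + r² + … + r^5) = C₀ × r(1−r^5)/(1−r)
        = 19.83 × 0.2521 × (1 − 0.001018) / (1 − 0.2521) = 6.677 mg/L

6.677 mg/L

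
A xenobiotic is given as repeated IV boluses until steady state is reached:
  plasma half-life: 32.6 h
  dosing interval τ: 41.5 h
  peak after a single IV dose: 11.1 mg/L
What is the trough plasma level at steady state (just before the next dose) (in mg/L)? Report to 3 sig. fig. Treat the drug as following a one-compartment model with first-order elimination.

7.84 mg/L

k = ln2 / t½ = 0.693147 / 32.6 = 0.02126 h⁻¹
e^(−kτ) = e^(−0.02126 × 41.5) = 0.4138
Accumulation ratio R = 1 / (1 − e^(−kτ)) = 1 / (1 − 0.4138) = 1.706
Steady-state trough = C₀ × R × e^(−kτ) = 11.1 × 1.706 × 0.4138 = 7.836 mg/L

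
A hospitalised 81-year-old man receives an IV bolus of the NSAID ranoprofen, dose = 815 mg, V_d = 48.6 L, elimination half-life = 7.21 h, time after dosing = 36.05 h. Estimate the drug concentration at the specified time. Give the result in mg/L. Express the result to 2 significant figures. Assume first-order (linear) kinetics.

0.52 mg/L

C₀ = Dose / Vd = 815.0 / 48.6 = 16.77 mg/L
k = ln2 / t½ = 0.693147 / 7.21 = 0.09614 h⁻¹
t / t½ = 36.05 / 7.21 = 5 half-lives
C = C₀ × (1/2)^5 = 16.77 × 0.03125 = 0.5241 mg/L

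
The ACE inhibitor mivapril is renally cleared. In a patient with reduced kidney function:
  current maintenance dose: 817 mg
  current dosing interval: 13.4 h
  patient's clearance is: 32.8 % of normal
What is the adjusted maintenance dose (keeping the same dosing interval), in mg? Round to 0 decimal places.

To keep the same average steady-state level, dosing rate must scale with clearance.
CL ratio = 32.8 / 100 = 0.3280
New dose (same interval) = 817 × 0.3280 = 268.0 mg

268 mg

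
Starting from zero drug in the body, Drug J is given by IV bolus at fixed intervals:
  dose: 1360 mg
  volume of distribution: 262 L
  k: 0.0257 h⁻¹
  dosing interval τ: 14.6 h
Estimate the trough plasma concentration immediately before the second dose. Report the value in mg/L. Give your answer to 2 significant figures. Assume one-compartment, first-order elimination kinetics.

C₀ per dose = Dose / Vd = 1360 / 262 = 5.191 mg/L
Fraction remaining after one interval: r = e^(−kτ) = e^(−0.02570 × 14.6) = 0.6871
Before dose 2, 1 dose has been given (aged 1τ).
C_trough = C₀ × r = 5.191 × 0.6871 = 3.567 mg/L

3.6 mg/L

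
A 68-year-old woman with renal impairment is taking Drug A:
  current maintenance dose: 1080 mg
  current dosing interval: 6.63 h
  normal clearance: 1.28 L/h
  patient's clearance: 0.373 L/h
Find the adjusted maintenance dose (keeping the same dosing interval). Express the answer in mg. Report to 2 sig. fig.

To keep the same average steady-state level, dosing rate must scale with clearance.
CL ratio = 0.373 / 1.28 = 0.2914
New dose (same interval) = 1080 × 0.2914 = 314.7 mg

310 mg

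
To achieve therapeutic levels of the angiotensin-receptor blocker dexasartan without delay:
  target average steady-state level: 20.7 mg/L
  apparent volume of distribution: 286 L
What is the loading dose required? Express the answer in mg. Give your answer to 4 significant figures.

LD = Css × Vd = 20.7 × 286 = 5920 mg

5920 mg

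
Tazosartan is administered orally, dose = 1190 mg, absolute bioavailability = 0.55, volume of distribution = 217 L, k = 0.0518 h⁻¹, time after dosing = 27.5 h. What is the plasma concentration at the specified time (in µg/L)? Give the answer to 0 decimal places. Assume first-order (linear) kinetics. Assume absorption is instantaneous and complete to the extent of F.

Amount reaching circulation = F × Dose = 0.55 × 1190 = 654.5 mg
C₀ = F·Dose / Vd = 654.5 / 217 = 3.016 mg/L
C = C₀ · e^(−k·t) = 3.016 × e^(−0.05180 × 27.5)
  = 3.016 × 0.2406 = 0.7256 mg/L
Convert: 0.7256 mg/L × 1000 = 725.6 µg/L

726 µg/L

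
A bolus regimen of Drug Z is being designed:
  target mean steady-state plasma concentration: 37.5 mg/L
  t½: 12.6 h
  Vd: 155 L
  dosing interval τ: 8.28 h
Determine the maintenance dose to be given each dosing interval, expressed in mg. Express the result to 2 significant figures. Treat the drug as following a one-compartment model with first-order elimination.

k = ln2 / t½ = 0.693147 / 12.6 = 0.05501 h⁻¹
CL = k × Vd = 0.05501 × 155 = 8.527 L/h
At steady state, Dose/τ = Css × CL.
Dose = Css × CL × τ = 37.5 × 8.527 × 8.28 = 2648 mg

2600 mg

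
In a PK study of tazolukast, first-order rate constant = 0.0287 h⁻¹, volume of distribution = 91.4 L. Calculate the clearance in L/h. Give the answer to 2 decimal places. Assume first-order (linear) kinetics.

CL = k × Vd = 0.0287 × 91.4 = 2.623 L/h

2.62 L/h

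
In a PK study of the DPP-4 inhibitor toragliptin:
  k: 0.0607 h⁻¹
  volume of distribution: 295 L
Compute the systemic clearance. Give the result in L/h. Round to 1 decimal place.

17.9 L/h

CL = k × Vd = 0.0607 × 295 = 17.91 L/h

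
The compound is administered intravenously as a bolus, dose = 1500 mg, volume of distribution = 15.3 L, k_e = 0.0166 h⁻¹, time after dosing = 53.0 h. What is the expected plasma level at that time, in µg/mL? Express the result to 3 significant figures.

C₀ = Dose / Vd = 1500 / 15.3 = 98.04 mg/L
C = C₀ · e^(−k·t) = 98.04 × e^(−0.01660 × 53.0)
  = 98.04 × 0.4149 = 40.68 mg/L
(40.68 mg/L = 40.68 µg/mL)

40.7 µg/mL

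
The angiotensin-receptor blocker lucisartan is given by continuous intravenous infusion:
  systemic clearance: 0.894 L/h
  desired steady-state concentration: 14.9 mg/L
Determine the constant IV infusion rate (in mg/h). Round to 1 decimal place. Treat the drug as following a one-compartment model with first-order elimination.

13.3 mg/h

At steady state, infusion rate R₀ = Css × CL = 14.9 × 0.8940 = 13.32 mg/h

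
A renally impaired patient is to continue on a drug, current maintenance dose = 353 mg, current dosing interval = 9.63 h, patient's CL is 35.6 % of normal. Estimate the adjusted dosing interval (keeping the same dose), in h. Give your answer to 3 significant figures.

27.1 h

To keep the same average steady-state level, dosing rate must scale with clearance.
CL ratio = 35.6 / 100 = 0.3560
New interval (same dose) = 9.63 / 0.3560 = 27.05 h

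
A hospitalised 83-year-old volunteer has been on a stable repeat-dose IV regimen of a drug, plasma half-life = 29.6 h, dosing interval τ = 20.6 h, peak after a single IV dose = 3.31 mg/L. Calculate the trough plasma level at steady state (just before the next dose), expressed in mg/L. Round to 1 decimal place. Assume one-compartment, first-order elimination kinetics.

k = ln2 / t½ = 0.693147 / 29.6 = 0.02342 h⁻¹
e^(−kτ) = e^(−0.02342 × 20.6) = 0.6173
Accumulation ratio R = 1 / (1 − e^(−kτ)) = 1 / (1 − 0.6173) = 2.613
Steady-state trough = C₀ × R × e^(−kτ) = 3.31 × 2.613 × 0.6173 = 5.339 mg/L

5.3 mg/L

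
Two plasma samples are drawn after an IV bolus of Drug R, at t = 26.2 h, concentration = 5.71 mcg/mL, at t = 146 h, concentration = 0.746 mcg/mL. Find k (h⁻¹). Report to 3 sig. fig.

0.0170 h⁻¹

k = ln(C₁/C₂) / (t₂ − t₁) = ln(5.71/0.746) / (146 − 26.2)
  = 2.035 / 119.8 = 0.01699 h⁻¹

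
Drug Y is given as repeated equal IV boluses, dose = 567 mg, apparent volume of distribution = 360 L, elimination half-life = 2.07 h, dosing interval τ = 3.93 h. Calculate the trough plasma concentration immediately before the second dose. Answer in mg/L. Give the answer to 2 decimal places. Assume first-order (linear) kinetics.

0.42 mg/L

C₀ per dose = Dose / Vd = 567 / 360 = 1.575 mg/L
k = ln2 / t½ = 0.693147 / 2.07 = 0.3349 h⁻¹
Fraction remaining after one interval: r = e^(−kτ) = e^(−0.3349 × 3.93) = 0.2682
Before dose 2, 1 dose has been given (aged 1τ).
C_trough = C₀ × r = 1.575 × 0.2682 = 0.4224 mg/L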